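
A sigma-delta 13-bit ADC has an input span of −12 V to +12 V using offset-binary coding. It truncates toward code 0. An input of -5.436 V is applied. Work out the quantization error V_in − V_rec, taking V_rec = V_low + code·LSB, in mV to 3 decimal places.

1.500 mV

Step size: 24 V ÷ 2^13 = 2.930 mV.
(V_in − V_low)/LSB = (-5.436 − (−12))/0.00292969 = 2240.5120 → code 2240 (floor).
Code 2240 maps back to (−12) + 2240×0.00292969 V = -5.4375 V.
Error = -5.436 − (−5.4375) = 0.0015 V = 1.500 mV.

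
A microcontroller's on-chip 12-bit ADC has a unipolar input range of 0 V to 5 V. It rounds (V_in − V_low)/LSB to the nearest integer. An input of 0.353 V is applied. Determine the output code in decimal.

code 289

With 4096 levels over 5 V, one step is 1.221 mV.
(0.353 − 0) / 0.0012207 = 289.178 LSBs.
round(289.178) = 289.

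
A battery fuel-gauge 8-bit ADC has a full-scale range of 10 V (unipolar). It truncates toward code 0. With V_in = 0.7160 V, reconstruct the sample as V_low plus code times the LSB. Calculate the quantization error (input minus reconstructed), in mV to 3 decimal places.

12.875 mV

Step size: 10 V ÷ 2^8 = 39.062 mV.
Scaled input = 18.3296 LSBs, so code = 18.
Code 18 maps back to 0 + 18×0.0390625 V = 0.703125 V.
V_in − V_rec = 0.012875 V = 12.875 mV.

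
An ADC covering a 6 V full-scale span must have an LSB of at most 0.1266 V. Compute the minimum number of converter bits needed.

6 bits

Number of steps required ≥ 6 V / 0.1266 V = 47.39.
Need 2^N ≥ 47.39; 2^5 = 32, 2^6 = 64.
Minimum N = 6.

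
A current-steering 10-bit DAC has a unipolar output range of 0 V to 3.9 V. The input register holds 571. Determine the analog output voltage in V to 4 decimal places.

2.1747 V

LSB = 3.9 V / 2^10 = 3.809 mV.
V_out = 0 + 571 × 0.00380859 V = 2.17471 V.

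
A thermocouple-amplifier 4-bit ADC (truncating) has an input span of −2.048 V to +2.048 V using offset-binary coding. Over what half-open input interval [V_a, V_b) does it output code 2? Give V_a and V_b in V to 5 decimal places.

[-1.53600 V, -1.28000 V)

LSB = 4.096/2^4 = 256.000 mV.
V_a = V_low + 2·LSB = -1.536 V; V_b = V_low + 3·LSB = -1.28 V.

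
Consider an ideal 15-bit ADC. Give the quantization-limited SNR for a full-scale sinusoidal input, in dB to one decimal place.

SNR ≈ 6.02·N + 1.76 dB = 6.02·15 + 1.76 = 92.06 dB.

92.1 dB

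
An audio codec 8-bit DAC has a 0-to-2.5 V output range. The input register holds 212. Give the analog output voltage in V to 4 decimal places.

2.0703 V

LSB = 2.5 V / 2^8 = 9.766 mV.
V_out = 0 + 212 × 0.00976562 V = 2.07031 V.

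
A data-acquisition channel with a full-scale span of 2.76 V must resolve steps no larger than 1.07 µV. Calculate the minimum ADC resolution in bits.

Number of steps required ≥ 2.76 V / 1.07 µV = 2579439.25.
Need 2^N ≥ 2579439.25; 2^21 = 2097152, 2^22 = 4194304.
Minimum N = 22.

22 bits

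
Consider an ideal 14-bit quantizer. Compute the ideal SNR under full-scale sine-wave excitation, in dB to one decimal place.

86.0 dB

SNR ≈ 6.02·N + 1.76 dB = 6.02·14 + 1.76 = 86.04 dB.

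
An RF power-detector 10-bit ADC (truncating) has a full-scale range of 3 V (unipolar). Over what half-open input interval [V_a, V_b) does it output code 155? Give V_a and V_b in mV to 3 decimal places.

[454.102 mV, 457.031 mV)

LSB = 3/2^10 = 2.930 mV.
V_a = V_low + 155·LSB = 0.454102 V; V_b = V_low + 156·LSB = 0.457031 V.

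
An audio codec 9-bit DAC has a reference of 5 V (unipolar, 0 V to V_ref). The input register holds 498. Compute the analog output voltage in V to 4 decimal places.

4.8633 V

LSB = 5 V / 2^9 = 9.766 mV.
V_out = 0 + 498 × 0.00976562 V = 4.86328 V.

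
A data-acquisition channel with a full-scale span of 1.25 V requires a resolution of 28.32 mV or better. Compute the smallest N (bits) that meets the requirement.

6 bits

Number of steps required ≥ 1.25 V / 28.32 mV = 44.14.
Need 2^N ≥ 44.14; 2^5 = 32, 2^6 = 64.
Minimum N = 6.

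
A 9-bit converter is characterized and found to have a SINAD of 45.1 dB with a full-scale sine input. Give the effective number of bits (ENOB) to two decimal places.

7.20 bits

ENOB = (SINAD − 1.76) / 6.02 = (45.1 − 1.76)/6.02 = 7.199.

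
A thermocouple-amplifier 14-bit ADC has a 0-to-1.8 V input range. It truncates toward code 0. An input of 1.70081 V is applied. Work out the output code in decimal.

Full-scale span = 1.8 V; LSB = 1.8/2^14 = 109.86 µV.
(1.70081 − 0) / 0.000109863 = 15481.151 LSBs.
Floor → code 15481.

code 15481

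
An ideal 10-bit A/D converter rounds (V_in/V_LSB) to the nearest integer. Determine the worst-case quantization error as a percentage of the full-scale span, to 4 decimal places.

0.0488 %

Rounding → worst-case error = ½ LSB = V_FS/2^11, so 100/2048 = 0.0488281 % of full scale.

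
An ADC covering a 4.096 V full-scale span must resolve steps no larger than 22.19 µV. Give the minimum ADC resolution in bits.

18 bits

Number of steps required ≥ 4.096 V / 22.19 µV = 184587.65.
Need 2^N ≥ 184587.65; 2^17 = 131072, 2^18 = 262144.
Minimum N = 18.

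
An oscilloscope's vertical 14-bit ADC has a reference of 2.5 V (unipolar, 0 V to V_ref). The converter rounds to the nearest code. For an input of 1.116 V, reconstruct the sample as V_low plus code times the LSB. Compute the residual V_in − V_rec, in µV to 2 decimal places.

-27.83 µV

LSB = 2.5/2^14 = 152.59 µV.
Scaled input = 7313.8176 LSBs, so code = 7314.
Reconstructed: 1.1160278 V.
V_in − V_rec = -2.7832e-05 V = -27.83 µV.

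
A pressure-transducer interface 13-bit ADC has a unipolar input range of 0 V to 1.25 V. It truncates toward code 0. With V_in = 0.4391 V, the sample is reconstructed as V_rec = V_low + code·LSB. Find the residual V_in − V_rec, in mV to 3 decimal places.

One LSB is 1.25 V / 8192 = 152.59 µV.
(V_in − V_low)/LSB = (0.4391 − 0)/0.000152588 = 2877.6858 → code 2877 (floor).
Code 2877 maps back to 0 + 2877×0.000152588 V = 0.43899536 V.
V_in − V_rec = 0.000104639 V = 0.105 mV.

0.105 mV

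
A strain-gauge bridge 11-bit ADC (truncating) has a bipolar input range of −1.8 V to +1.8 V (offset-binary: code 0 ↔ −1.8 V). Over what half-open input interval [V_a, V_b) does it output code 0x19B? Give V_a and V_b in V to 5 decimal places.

[-1.07754 V, -1.07578 V)

LSB = 3.6/2^11 = 1.758 mV.
Code 0x19B = 411 decimal.
V_a = V_low + 411·LSB = -1.07754 V; V_b = V_low + 412·LSB = -1.07578 V.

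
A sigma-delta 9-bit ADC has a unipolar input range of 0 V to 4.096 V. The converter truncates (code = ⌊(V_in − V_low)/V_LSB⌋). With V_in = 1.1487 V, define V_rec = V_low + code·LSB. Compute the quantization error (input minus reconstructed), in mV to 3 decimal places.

One LSB is 4.096 V / 512 = 8.000 mV.
(V_in − V_low)/LSB = (1.1487 − 0)/0.008 = 143.5875 → code 143 (floor).
Reconstructed: 1.144 V.
V_in − V_rec = 0.0047 V = 4.700 mV.

4.700 mV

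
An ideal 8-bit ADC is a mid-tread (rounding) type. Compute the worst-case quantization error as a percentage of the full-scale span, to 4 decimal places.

Rounding → worst-case error = ½ LSB = V_FS/2^9, so 100/512 = 0.195312 % of full scale.

0.1953 %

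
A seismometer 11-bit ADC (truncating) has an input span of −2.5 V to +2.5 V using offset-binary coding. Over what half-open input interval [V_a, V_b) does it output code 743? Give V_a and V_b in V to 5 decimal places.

[-0.68604 V, -0.68359 V)

LSB = 5/2^11 = 2.441 mV.
V_a = V_low + 743·LSB = -0.686035 V; V_b = V_low + 744·LSB = -0.683594 V.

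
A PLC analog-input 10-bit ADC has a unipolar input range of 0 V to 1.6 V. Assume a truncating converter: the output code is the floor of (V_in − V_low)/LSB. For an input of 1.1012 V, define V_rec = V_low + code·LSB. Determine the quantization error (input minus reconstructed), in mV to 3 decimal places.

One LSB is 1.6 V / 1024 = 1.562 mV.
(1.1012 − 0)/0.0015625 = 704.7680; ⌊·⌋ gives code 704.
Reconstructed: 1.1 V.
V_in − V_rec = 0.0012 V = 1.200 mV.

1.200 mV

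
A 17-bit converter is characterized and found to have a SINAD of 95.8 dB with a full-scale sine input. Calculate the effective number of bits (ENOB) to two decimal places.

ENOB = (SINAD − 1.76) / 6.02 = (95.8 − 1.76)/6.02 = 15.621.

15.62 bits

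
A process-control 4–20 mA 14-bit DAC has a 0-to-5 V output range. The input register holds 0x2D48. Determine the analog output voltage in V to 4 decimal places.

LSB = 5 V / 2^14 = 305.18 µV.
Code 0x2D48 = 11592 decimal.
V_out = 0 + 11592 × 0.000305176 V = 3.5376 V.

3.5376 V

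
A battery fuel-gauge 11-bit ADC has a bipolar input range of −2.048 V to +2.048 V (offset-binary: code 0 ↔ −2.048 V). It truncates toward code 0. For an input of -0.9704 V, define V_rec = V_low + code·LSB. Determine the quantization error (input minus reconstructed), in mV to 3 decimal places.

Step size: 4.096 V ÷ 2^11 = 2.000 mV.
Scaled input = 538.8000 LSBs, so code = 538.
Code 538 maps back to (−2.048) + 538×0.002 V = -0.972 V.
Difference: 0.0016 V → 1.600 mV.

1.600 mV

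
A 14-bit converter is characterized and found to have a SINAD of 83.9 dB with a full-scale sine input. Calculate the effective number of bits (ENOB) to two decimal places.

ENOB = (SINAD − 1.76) / 6.02 = (83.9 − 1.76)/6.02 = 13.645.

13.64 bits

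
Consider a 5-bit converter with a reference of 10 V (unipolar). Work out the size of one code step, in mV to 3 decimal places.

Full-scale span = 10 V.
LSB = 10 / 2^5 = 10 / 32 = 0.3125 V = 312.500 mV.

312.500 mV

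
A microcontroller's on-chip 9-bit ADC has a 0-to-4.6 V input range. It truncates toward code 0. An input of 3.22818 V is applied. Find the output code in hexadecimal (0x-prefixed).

Full-scale span = 4.6 V; LSB = 4.6/2^9 = 8.984 mV.
Input sits at 359.310 steps above V_low.
⌊·⌋(359.310) = 359.
In hexadecimal (0x-prefixed): 0x167.

code 0x167 (decimal 359)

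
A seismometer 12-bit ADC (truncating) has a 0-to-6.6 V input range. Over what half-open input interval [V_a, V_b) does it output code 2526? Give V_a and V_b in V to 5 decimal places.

[4.07021 V, 4.07183 V)

LSB = 6.6/2^12 = 1.611 mV.
V_a = V_low + 2526·LSB = 4.07021 V; V_b = V_low + 2527·LSB = 4.07183 V.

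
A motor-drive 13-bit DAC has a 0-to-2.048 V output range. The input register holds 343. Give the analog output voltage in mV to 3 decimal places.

LSB = 2.048 V / 2^13 = 250.00 µV.
V_out = 0 + 343 × 0.00025 V = 0.08575 V.
= 85.750 mV.

85.750 mV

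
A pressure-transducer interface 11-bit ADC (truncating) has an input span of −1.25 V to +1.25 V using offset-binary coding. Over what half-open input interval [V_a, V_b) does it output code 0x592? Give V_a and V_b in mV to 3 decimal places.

[490.723 mV, 491.943 mV)

LSB = 2.5/2^11 = 1.221 mV.
Code 0x592 = 1426 decimal.
V_a = V_low + 1426·LSB = 0.490723 V; V_b = V_low + 1427·LSB = 0.491943 V.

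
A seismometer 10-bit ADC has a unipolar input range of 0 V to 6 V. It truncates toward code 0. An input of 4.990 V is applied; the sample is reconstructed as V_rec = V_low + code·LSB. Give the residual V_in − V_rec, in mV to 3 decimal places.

3.672 mV

LSB = 6/2^10 = 5.859 mV.
(V_in − V_low)/LSB = (4.990 − 0)/0.00585938 = 851.6267 → code 851 (floor).
Code 851 maps back to 0 + 851×0.00585938 V = 4.9863281 V.
V_in − V_rec = 0.00367187 V = 3.672 mV.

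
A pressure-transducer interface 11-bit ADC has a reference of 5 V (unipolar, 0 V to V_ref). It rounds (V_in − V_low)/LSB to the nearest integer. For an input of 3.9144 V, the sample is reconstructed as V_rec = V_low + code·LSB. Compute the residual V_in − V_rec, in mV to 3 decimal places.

LSB = 5/2^11 = 2.441 mV.
(3.9144 − 0)/0.00244141 = 1603.3382; round gives code 1603.
V_rec = 0 + 1603·0.00244141 = 3.9135742 V.
V_in − V_rec = 0.000825781 V = 0.826 mV.

0.826 mV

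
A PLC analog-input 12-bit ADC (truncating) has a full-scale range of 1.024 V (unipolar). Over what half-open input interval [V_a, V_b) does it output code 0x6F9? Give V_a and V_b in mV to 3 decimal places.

LSB = 1.024/2^12 = 250.00 µV.
Code 0x6F9 = 1785 decimal.
V_a = V_low + 1785·LSB = 0.44625 V; V_b = V_low + 1786·LSB = 0.4465 V.

[446.250 mV, 446.500 mV)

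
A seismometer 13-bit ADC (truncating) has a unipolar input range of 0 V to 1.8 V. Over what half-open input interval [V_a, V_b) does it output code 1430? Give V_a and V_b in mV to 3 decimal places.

LSB = 1.8/2^13 = 219.73 µV.
V_a = V_low + 1430·LSB = 0.314209 V; V_b = V_low + 1431·LSB = 0.314429 V.

[314.209 mV, 314.429 mV)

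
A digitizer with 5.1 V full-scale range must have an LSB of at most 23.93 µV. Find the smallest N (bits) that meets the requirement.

Number of steps required ≥ 5.1 V / 23.93 µV = 213121.60.
Need 2^N ≥ 213121.60; 2^17 = 131072, 2^18 = 262144.
Minimum N = 18.

18 bits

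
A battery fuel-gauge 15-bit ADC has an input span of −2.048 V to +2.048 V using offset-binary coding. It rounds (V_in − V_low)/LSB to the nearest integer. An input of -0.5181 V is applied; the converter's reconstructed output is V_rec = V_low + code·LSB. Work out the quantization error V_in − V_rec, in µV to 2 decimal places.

25.00 µV

Step size: 4.096 V ÷ 2^15 = 125.00 µV.
(-0.5181 − (−2.048))/0.000125 = 12239.2000; round gives code 12239.
Code 12239 maps back to (−2.048) + 12239×0.000125 V = -0.518125 V.
V_in − V_rec = 2.5e-05 V = 25.00 µV.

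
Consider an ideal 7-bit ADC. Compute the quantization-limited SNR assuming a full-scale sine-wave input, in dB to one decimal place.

SNR ≈ 6.02·N + 1.76 dB = 6.02·7 + 1.76 = 43.90 dB.

43.9 dB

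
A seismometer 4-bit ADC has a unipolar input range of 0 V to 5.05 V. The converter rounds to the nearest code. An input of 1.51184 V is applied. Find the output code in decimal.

code 5

LSB = 5.05 V / 16 = 315.625 mV.
Input sits at 4.790 steps above V_low.
round(4.790) = 5.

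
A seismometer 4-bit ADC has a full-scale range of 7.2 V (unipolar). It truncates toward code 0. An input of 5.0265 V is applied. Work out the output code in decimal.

With 16 levels over 7.2 V, one step is 450.000 mV.
Input sits at 11.170 steps above V_low.
⌊·⌋(11.170) = 11.

code 11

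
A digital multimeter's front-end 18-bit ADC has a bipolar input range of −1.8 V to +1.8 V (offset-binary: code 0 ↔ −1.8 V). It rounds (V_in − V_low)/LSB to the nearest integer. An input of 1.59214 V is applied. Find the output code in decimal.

Full-scale span = 3.6 V; LSB = 3.6/2^18 = 13.73 µV.
(1.59214 − (−1.8)) / 1.37329e-05 = 247008.097 LSBs.
So the output code is 247008.

code 247008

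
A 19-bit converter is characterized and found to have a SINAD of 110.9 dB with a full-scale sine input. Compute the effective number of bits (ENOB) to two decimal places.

ENOB = (SINAD − 1.76) / 6.02 = (110.9 − 1.76)/6.02 = 18.130.

18.13 bits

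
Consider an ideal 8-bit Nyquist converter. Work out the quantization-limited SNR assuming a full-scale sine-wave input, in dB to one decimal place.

49.9 dB

SNR ≈ 6.02·N + 1.76 dB = 6.02·8 + 1.76 = 49.92 dB.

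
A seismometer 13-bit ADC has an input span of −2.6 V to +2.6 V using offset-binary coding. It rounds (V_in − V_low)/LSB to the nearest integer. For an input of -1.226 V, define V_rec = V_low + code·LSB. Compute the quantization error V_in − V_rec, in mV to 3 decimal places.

LSB = 5.2/2^13 = 0.635 mV.
(V_in − V_low)/LSB = (-1.226 − (−2.6))/0.000634766 = 2164.5785 → code 2165 (round).
Reconstructed: -1.2257324 V.
V_in − V_rec = -0.000267578 V = -0.268 mV.

-0.268 mV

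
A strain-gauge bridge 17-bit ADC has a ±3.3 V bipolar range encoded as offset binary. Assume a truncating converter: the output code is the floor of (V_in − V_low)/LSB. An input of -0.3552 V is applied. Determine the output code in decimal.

code 58481

Full-scale span = 6.6 V; LSB = 6.6/2^17 = 50.35 µV.
(-0.3552 − (−3.3)) / 5.0354e-05 = 58481.943 LSBs.
Floor → code 58481.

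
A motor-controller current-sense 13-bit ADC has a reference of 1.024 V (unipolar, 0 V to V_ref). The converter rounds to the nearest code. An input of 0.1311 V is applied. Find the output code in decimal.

code 1049

With 8192 levels over 1.024 V, one step is 125.00 µV.
(0.1311 − 0) / 0.000125 = 1048.800 LSBs.
round(1048.800) = 1049.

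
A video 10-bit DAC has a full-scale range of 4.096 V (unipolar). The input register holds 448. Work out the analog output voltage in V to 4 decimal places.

1.7920 V

LSB = 4.096 V / 2^10 = 4.000 mV.
V_out = 0 + 448 × 0.004 V = 1.792 V.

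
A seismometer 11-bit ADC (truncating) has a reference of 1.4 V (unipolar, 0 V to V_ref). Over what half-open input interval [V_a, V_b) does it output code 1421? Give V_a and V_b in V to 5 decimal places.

LSB = 1.4/2^11 = 0.684 mV.
V_a = V_low + 1421·LSB = 0.971387 V; V_b = V_low + 1422·LSB = 0.97207 V.

[0.97139 V, 0.97207 V)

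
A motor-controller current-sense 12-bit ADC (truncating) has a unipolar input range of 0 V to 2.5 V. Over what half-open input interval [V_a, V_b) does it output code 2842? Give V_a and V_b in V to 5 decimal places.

[1.73462 V, 1.73523 V)

LSB = 2.5/2^12 = 0.610 mV.
V_a = V_low + 2842·LSB = 1.73462 V; V_b = V_low + 2843·LSB = 1.73523 V.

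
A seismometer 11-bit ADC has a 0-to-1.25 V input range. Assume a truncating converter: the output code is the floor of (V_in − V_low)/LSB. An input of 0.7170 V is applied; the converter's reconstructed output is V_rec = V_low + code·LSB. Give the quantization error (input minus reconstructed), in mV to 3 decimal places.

0.447 mV

LSB = 1.25/2^11 = 0.610 mV.
Scaled input = 1174.7328 LSBs, so code = 1174.
V_rec = 0 + 1174·0.000610352 = 0.71655273 V.
V_in − V_rec = 0.000447266 V = 0.447 mV.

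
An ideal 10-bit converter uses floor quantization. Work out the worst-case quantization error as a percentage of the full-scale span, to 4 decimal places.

Truncating → worst-case error = 1 LSB = V_FS/2^10, so 100/1024 = 0.0976562 % of full scale.

0.0977 %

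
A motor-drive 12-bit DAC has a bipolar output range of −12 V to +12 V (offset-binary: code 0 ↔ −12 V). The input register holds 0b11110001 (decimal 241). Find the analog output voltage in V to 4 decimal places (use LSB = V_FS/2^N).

LSB = 24 V / 2^12 = 5.859 mV.
Code 0b11110001 = 241 decimal.
V_out = (−12) + 241 × 0.00585938 V = -10.5879 V.

-10.5879 V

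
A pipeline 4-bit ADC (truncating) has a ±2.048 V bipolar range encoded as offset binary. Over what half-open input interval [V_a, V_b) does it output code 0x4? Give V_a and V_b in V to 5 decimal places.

LSB = 4.096/2^4 = 256.000 mV.
Code 0x4 = 4 decimal.
V_a = V_low + 4·LSB = -1.024 V; V_b = V_low + 5·LSB = -0.768 V.

[-1.02400 V, -0.76800 V)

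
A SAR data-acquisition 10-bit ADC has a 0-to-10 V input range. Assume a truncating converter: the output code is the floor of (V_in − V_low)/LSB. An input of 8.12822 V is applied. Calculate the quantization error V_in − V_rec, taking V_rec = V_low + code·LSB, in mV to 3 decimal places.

3.220 mV

One LSB is 10 V / 1024 = 9.766 mV.
(8.12822 − 0)/0.00976562 = 832.3297; ⌊·⌋ gives code 832.
Reconstructed: 8.125 V.
V_in − V_rec = 0.00322 V = 3.220 mV.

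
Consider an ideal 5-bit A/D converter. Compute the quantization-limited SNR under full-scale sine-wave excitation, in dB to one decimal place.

31.9 dB

SNR ≈ 6.02·N + 1.76 dB = 6.02·5 + 1.76 = 31.86 dB.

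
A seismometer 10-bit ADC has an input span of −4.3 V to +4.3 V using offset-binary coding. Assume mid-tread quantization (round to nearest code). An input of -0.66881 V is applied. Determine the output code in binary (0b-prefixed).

Full-scale span = 8.6 V; LSB = 8.6/2^10 = 8.398 mV.
Input sits at 432.365 steps above V_low.
round(432.365) = 432.
In binary (0b-prefixed): 0b110110000.

code 0b110110000 (decimal 432)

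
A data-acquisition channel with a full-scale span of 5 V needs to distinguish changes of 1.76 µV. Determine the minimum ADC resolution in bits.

Number of steps required ≥ 5 V / 1.76 µV = 2840909.09.
Need 2^N ≥ 2840909.09; 2^21 = 2097152, 2^22 = 4194304.
Minimum N = 22.

22 bits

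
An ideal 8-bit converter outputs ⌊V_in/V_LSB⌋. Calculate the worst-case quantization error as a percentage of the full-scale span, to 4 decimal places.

0.3906 %

Truncating → worst-case error = 1 LSB = V_FS/2^8, so 100/256 = 0.390625 % of full scale.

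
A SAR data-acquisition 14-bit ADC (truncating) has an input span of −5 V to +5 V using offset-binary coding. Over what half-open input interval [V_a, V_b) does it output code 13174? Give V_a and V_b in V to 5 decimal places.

LSB = 10/2^14 = 0.610 mV.
V_a = V_low + 13174·LSB = 3.04077 V; V_b = V_low + 13175·LSB = 3.04138 V.

[3.04077 V, 3.04138 V)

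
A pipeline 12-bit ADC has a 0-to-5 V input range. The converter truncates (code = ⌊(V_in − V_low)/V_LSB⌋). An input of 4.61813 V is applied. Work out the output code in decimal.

code 3783

LSB = 5 V / 4096 = 1.221 mV.
(4.61813 − 0) / 0.0012207 = 3783.172 LSBs.
Floor → code 3783.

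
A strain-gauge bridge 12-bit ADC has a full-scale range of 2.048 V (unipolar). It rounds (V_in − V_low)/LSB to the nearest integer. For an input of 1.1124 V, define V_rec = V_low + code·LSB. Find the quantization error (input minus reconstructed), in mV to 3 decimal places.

Step size: 2.048 V ÷ 2^12 = 0.500 mV.
(1.1124 − 0)/0.0005 = 2224.8000; round gives code 2225.
V_rec = 0 + 2225·0.0005 = 1.1125 V.
Difference: -0.0001 V → -0.100 mV.

-0.100 mV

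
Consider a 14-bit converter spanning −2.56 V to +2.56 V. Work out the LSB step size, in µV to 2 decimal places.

312.50 µV

Full-scale span = 5.12 V.
LSB = 5.12 / 2^14 = 5.12 / 16384 = 0.0003125 V = 312.50 µV.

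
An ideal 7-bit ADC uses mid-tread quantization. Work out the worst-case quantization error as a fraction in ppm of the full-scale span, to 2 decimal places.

3906.25 ppm

Rounding → worst-case error = ½ LSB = V_FS/2^8, so 1e+06/256 = 3906.25 ppm of full scale.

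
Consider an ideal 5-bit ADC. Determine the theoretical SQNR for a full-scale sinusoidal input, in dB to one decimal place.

31.9 dB

SNR ≈ 6.02·N + 1.76 dB = 6.02·5 + 1.76 = 31.86 dB.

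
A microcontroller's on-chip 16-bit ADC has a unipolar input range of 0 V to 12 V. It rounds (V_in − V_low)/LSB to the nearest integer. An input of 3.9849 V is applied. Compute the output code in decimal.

LSB = 12 V / 65536 = 183.11 µV.
(V_in − V_low)/LSB = (3.9849 − 0) / 0.000183105 = 21762.867.
So the output code is 21763.

code 21763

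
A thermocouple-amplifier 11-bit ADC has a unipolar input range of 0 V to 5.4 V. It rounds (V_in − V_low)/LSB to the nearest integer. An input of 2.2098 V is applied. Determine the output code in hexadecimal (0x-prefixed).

code 0x346 (decimal 838)

LSB = 5.4 V / 2048 = 2.637 mV.
(V_in − V_low)/LSB = (2.2098 − 0) / 0.00263672 = 838.087.
So the output code is 838.
In hexadecimal (0x-prefixed): 0x346.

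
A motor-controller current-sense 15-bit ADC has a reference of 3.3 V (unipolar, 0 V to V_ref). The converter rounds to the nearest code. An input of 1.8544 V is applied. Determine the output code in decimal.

code 18414

Full-scale span = 3.3 V; LSB = 3.3/2^15 = 100.71 µV.
(V_in − V_low)/LSB = (1.8544 − 0) / 0.000100708 = 18413.630.
So the output code is 18414.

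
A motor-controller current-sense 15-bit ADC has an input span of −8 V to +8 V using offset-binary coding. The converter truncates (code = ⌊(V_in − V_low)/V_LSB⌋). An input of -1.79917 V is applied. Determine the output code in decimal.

LSB = 16 V / 32768 = 488.28 µV.
(-1.79917 − (−8)) / 0.000488281 = 12699.300 LSBs.
So the output code is 12699.

code 12699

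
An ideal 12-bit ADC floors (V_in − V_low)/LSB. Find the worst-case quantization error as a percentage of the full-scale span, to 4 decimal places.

0.0244 %

Truncating → worst-case error = 1 LSB = V_FS/2^12, so 100/4096 = 0.0244141 % of full scale.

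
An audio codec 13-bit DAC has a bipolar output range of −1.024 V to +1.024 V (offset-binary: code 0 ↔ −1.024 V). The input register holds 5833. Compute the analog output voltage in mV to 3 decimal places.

LSB = 2.048 V / 2^13 = 250.00 µV.
V_out = (−1.024) + 5833 × 0.00025 V = 0.43425 V.
= 434.250 mV.

434.250 mV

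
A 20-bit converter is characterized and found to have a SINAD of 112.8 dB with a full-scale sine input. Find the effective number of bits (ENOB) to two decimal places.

18.45 bits

ENOB = (SINAD − 1.76) / 6.02 = (112.8 − 1.76)/6.02 = 18.445.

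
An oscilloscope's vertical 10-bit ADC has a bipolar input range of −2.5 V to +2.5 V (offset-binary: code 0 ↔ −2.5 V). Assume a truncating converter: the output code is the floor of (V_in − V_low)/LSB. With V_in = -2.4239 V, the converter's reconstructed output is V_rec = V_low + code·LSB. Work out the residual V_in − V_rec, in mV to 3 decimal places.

LSB = 5/2^10 = 4.883 mV.
(V_in − V_low)/LSB = (-2.4239 − (−2.5))/0.00488281 = 15.5853 → code 15 (floor).
Reconstructed: -2.4267578 V.
V_in − V_rec = 0.00285781 V = 2.858 mV.

2.858 mV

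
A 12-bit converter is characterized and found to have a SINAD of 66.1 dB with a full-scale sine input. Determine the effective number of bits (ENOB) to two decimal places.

ENOB = (SINAD − 1.76) / 6.02 = (66.1 − 1.76)/6.02 = 10.688.

10.69 bits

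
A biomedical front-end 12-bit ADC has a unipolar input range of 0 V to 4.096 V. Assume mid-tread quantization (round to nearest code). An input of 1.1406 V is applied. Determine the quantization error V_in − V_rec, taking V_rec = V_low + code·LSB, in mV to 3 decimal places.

One LSB is 4.096 V / 4096 = 1.000 mV.
(1.1406 − 0)/0.001 = 1140.6000; round gives code 1141.
Reconstructed: 1.141 V.
Error = 1.1406 − 1.141 = -0.0004 V = -0.400 mV.

-0.400 mV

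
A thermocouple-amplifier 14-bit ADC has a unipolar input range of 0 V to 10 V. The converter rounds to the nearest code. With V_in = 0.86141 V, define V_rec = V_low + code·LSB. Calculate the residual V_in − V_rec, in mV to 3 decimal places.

0.204 mV

Step size: 10 V ÷ 2^14 = 0.610 mV.
(V_in − V_low)/LSB = (0.86141 − 0)/0.000610352 = 1411.3341 → code 1411 (round).
Code 1411 maps back to 0 + 1411×0.000610352 V = 0.86120605 V.
Error = 0.86141 − 0.86120605 = 0.000203945 V = 0.204 mV.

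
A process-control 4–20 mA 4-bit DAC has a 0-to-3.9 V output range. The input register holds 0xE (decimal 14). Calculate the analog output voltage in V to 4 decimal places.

LSB = 3.9 V / 2^4 = 243.750 mV.
Code 0xE = 14 decimal.
V_out = 0 + 14 × 0.24375 V = 3.4125 V.

3.4125 V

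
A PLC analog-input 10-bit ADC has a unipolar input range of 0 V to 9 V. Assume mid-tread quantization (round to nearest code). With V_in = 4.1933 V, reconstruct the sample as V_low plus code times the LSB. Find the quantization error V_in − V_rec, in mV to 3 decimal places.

0.917 mV

Step size: 9 V ÷ 2^10 = 8.789 mV.
(V_in − V_low)/LSB = (4.1933 − 0)/0.00878906 = 477.1044 → code 477 (round).
Reconstructed: 4.1923828 V.
Error = 4.1933 − 4.1923828 = 0.000917188 V = 0.917 mV.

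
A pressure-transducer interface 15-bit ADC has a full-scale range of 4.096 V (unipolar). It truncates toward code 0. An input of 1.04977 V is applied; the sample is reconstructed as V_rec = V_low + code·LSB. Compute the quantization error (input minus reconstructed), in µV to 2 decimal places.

20.00 µV

One LSB is 4.096 V / 32768 = 125.00 µV.
Scaled input = 8398.1600 LSBs, so code = 8398.
V_rec = 0 + 8398·0.000125 = 1.04975 V.
Difference: 2e-05 V → 20.00 µV.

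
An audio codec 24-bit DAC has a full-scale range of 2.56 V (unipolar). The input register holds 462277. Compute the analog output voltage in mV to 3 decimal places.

70.538 mV

LSB = 2.56 V / 2^24 = 0.15 µV.
V_out = 0 + 462277 × 1.52588e-07 V = 0.0705379 V.
= 70.538 mV.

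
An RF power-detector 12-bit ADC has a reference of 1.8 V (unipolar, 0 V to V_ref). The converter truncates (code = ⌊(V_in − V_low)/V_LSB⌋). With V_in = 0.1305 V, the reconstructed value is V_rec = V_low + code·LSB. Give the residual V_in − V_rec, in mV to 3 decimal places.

LSB = 1.8/2^12 = 439.45 µV.
(0.1305 − 0)/0.000439453 = 296.9600; ⌊·⌋ gives code 296.
Code 296 maps back to 0 + 296×0.000439453 V = 0.13007812 V.
Difference: 0.000421875 V → 0.422 mV.

0.422 mV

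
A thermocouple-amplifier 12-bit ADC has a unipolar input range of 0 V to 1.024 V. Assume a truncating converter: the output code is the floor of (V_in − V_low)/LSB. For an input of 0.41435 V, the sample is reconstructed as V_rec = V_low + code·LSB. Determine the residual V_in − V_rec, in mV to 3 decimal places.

0.100 mV

One LSB is 1.024 V / 4096 = 250.00 µV.
Scaled input = 1657.4000 LSBs, so code = 1657.
Reconstructed: 0.41425 V.
V_in − V_rec = 0.0001 V = 0.100 mV.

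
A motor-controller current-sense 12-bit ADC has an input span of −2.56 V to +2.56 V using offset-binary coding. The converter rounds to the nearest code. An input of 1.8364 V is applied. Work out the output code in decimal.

code 3517

With 4096 levels over 5.12 V, one step is 1.250 mV.
(V_in − V_low)/LSB = (1.8364 − (−2.56)) / 0.00125 = 3517.120.
round(3517.120) = 3517.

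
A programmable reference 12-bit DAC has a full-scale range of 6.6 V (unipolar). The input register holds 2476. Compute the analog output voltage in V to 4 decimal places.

LSB = 6.6 V / 2^12 = 1.611 mV.
V_out = 0 + 2476 × 0.00161133 V = 3.98965 V.

3.9896 V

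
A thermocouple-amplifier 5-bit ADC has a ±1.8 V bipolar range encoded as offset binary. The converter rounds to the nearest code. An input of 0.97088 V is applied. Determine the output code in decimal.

Full-scale span = 3.6 V; LSB = 3.6/2^5 = 112.500 mV.
(0.97088 − (−1.8)) / 0.1125 = 24.630 LSBs.
So the output code is 25.

code 25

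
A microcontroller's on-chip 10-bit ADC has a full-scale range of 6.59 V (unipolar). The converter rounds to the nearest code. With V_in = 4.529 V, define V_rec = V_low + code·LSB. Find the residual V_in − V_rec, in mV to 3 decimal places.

One LSB is 6.59 V / 1024 = 6.436 mV.
Scaled input = 703.7475 LSBs, so code = 704.
Reconstructed: 4.530625 V.
Error = 4.529 − 4.530625 = -0.001625 V = -1.625 mV.

-1.625 mV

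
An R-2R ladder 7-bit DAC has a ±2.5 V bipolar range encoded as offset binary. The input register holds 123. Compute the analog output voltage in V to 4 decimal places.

LSB = 5 V / 2^7 = 39.062 mV.
V_out = (−2.5) + 123 × 0.0390625 V = 2.30469 V.

2.3047 V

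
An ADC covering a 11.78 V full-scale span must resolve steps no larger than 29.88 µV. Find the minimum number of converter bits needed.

19 bits

Number of steps required ≥ 11.78 V / 29.88 µV = 394243.64.
Need 2^N ≥ 394243.64; 2^18 = 262144, 2^19 = 524288.
Minimum N = 19.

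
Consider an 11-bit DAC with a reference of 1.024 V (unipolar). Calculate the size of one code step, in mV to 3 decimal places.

Full-scale span = 1.024 V.
LSB = 1.024 / 2^11 = 1.024 / 2048 = 0.0005 V = 0.500 mV.

0.500 mV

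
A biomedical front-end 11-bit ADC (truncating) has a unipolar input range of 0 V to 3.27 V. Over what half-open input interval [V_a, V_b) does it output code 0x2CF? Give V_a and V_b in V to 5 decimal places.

LSB = 3.27/2^11 = 1.597 mV.
Code 0x2CF = 719 decimal.
V_a = V_low + 719·LSB = 1.14801 V; V_b = V_low + 720·LSB = 1.14961 V.

[1.14801 V, 1.14961 V)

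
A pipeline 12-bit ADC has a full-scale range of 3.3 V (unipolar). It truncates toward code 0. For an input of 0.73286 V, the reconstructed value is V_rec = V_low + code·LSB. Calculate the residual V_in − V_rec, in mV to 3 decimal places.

LSB = 3.3/2^12 = 0.806 mV.
Scaled input = 909.6347 LSBs, so code = 909.
Code 909 maps back to 0 + 909×0.000805664 V = 0.73234863 V.
V_in − V_rec = 0.000511367 V = 0.511 mV.

0.511 mV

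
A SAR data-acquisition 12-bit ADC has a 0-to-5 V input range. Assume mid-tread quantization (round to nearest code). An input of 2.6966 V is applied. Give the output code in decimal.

LSB = 5 V / 4096 = 1.221 mV.
Input sits at 2209.055 steps above V_low.
Round → code 2209.

code 2209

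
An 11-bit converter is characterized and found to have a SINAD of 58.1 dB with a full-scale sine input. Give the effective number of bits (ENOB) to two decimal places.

ENOB = (SINAD − 1.76) / 6.02 = (58.1 − 1.76)/6.02 = 9.359.

9.36 bits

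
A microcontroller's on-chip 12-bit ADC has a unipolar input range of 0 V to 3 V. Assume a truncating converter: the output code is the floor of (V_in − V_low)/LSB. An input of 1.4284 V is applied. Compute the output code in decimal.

LSB = 3 V / 4096 = 0.732 mV.
(V_in − V_low)/LSB = (1.4284 − 0) / 0.000732422 = 1950.242.
Floor → code 1950.

code 1950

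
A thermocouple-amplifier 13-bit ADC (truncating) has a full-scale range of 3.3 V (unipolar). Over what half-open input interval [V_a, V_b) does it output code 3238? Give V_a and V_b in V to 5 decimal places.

[1.30437 V, 1.30477 V)

LSB = 3.3/2^13 = 402.83 µV.
V_a = V_low + 3238·LSB = 1.30437 V; V_b = V_low + 3239·LSB = 1.30477 V.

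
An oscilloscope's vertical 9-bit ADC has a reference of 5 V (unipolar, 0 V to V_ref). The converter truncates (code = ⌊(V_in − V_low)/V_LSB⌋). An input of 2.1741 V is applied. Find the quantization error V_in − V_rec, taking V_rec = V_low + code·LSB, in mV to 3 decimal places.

6.131 mV

Step size: 5 V ÷ 2^9 = 9.766 mV.
(2.1741 − 0)/0.00976562 = 222.6278; ⌊·⌋ gives code 222.
Reconstructed: 2.1679688 V.
Difference: 0.00613125 V → 6.131 mV.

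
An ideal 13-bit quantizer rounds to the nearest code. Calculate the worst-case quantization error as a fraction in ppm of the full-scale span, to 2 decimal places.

61.04 ppm

Rounding → worst-case error = ½ LSB = V_FS/2^14, so 1e+06/16384 = 61.0352 ppm of full scale.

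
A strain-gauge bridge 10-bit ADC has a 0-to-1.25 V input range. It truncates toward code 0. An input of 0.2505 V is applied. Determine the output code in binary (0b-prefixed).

With 1024 levels over 1.25 V, one step is 1.221 mV.
(V_in − V_low)/LSB = (0.2505 − 0) / 0.0012207 = 205.210.
⌊·⌋(205.210) = 205.
In binary (0b-prefixed): 0b11001101.

code 0b11001101 (decimal 205)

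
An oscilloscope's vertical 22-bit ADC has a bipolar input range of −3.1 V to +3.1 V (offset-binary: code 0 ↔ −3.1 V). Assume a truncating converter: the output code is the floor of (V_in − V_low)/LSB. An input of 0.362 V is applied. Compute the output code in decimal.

code 2342045

Full-scale span = 6.2 V; LSB = 6.2/2^22 = 1.48 µV.
Input sits at 2342045.234 steps above V_low.
⌊·⌋(2342045.234) = 2342045.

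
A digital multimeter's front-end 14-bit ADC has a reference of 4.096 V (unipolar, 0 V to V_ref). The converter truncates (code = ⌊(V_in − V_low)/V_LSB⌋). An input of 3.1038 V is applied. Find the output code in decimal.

code 12415

Full-scale span = 4.096 V; LSB = 4.096/2^14 = 250.00 µV.
Input sits at 12415.200 steps above V_low.
So the output code is 12415.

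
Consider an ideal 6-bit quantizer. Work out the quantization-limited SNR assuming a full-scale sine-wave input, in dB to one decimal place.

37.9 dB

SNR ≈ 6.02·N + 1.76 dB = 6.02·6 + 1.76 = 37.88 dB.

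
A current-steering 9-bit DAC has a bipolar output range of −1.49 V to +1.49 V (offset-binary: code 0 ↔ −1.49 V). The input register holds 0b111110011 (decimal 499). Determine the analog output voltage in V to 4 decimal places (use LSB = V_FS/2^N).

LSB = 2.98 V / 2^9 = 5.820 mV.
Code 0b111110011 = 499 decimal.
V_out = (−1.49) + 499 × 0.00582031 V = 1.41434 V.

1.4143 V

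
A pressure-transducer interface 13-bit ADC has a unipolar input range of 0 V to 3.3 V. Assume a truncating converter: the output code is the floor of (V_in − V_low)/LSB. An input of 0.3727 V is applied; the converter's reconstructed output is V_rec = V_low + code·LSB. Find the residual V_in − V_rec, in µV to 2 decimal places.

80.37 µV

Step size: 3.3 V ÷ 2^13 = 402.83 µV.
(V_in − V_low)/LSB = (0.3727 − 0)/0.000402832 = 925.1995 → code 925 (floor).
Reconstructed: 0.37261963 V.
Error = 0.3727 − 0.37261963 = 8.03711e-05 V = 80.37 µV.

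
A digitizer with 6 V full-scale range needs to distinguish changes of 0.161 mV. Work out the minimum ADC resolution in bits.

Number of steps required ≥ 6 V / 0.161 mV = 37267.08.
Need 2^N ≥ 37267.08; 2^15 = 32768, 2^16 = 65536.
Minimum N = 16.

16 bits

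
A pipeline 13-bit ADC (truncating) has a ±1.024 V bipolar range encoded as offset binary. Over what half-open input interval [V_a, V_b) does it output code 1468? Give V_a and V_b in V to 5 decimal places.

[-0.65700 V, -0.65675 V)

LSB = 2.048/2^13 = 250.00 µV.
V_a = V_low + 1468·LSB = -0.657 V; V_b = V_low + 1469·LSB = -0.65675 V.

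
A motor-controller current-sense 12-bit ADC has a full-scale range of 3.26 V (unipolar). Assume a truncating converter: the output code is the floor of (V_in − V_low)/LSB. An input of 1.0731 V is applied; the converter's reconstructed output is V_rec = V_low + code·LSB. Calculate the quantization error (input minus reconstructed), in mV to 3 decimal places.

One LSB is 3.26 V / 4096 = 0.796 mV.
(1.0731 − 0)/0.000795898 = 1348.2876; ⌊·⌋ gives code 1348.
V_rec = 0 + 1348·0.000795898 = 1.0728711 V.
V_in − V_rec = 0.000228906 V = 0.229 mV.

0.229 mV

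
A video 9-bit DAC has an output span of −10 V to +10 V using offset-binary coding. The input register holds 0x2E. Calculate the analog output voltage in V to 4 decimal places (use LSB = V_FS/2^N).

LSB = 20 V / 2^9 = 39.062 mV.
Code 0x2E = 46 decimal.
V_out = (−10) + 46 × 0.0390625 V = -8.20312 V.

-8.2031 V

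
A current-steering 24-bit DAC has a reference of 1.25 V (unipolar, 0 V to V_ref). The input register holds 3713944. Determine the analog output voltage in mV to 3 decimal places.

276.710 mV

LSB = 1.25 V / 2^24 = 0.07 µV.
V_out = 0 + 3713944 × 7.45058e-08 V = 0.27671 V.
= 276.710 mV.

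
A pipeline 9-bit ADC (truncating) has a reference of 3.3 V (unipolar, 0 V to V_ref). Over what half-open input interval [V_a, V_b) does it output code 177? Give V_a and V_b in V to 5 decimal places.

LSB = 3.3/2^9 = 6.445 mV.
V_a = V_low + 177·LSB = 1.14082 V; V_b = V_low + 178·LSB = 1.14727 V.

[1.14082 V, 1.14727 V)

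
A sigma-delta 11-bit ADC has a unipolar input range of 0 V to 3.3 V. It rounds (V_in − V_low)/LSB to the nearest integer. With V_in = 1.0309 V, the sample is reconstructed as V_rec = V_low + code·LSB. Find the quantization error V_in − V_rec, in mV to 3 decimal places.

-0.350 mV

One LSB is 3.3 V / 2048 = 1.611 mV.
(1.0309 − 0)/0.00161133 = 639.7828; round gives code 640.
Code 640 maps back to 0 + 640×0.00161133 V = 1.03125 V.
Difference: -0.00035 V → -0.350 mV.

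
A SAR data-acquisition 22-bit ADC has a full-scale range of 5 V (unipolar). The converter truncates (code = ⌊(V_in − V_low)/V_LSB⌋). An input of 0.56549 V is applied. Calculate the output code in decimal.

With 4194304 levels over 5 V, one step is 1.19 µV.
(0.56549 − 0) / 1.19209e-06 = 474367.394 LSBs.
Floor → code 474367.

code 474367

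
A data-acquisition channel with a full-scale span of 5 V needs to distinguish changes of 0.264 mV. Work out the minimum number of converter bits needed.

Number of steps required ≥ 5 V / 0.264 mV = 18939.39.
Need 2^N ≥ 18939.39; 2^14 = 16384, 2^15 = 32768.
Minimum N = 15.

15 bits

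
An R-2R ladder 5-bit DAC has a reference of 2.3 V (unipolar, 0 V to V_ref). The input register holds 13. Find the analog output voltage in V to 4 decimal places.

0.9344 V

LSB = 2.3 V / 2^5 = 71.875 mV.
V_out = 0 + 13 × 0.071875 V = 0.934375 V.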